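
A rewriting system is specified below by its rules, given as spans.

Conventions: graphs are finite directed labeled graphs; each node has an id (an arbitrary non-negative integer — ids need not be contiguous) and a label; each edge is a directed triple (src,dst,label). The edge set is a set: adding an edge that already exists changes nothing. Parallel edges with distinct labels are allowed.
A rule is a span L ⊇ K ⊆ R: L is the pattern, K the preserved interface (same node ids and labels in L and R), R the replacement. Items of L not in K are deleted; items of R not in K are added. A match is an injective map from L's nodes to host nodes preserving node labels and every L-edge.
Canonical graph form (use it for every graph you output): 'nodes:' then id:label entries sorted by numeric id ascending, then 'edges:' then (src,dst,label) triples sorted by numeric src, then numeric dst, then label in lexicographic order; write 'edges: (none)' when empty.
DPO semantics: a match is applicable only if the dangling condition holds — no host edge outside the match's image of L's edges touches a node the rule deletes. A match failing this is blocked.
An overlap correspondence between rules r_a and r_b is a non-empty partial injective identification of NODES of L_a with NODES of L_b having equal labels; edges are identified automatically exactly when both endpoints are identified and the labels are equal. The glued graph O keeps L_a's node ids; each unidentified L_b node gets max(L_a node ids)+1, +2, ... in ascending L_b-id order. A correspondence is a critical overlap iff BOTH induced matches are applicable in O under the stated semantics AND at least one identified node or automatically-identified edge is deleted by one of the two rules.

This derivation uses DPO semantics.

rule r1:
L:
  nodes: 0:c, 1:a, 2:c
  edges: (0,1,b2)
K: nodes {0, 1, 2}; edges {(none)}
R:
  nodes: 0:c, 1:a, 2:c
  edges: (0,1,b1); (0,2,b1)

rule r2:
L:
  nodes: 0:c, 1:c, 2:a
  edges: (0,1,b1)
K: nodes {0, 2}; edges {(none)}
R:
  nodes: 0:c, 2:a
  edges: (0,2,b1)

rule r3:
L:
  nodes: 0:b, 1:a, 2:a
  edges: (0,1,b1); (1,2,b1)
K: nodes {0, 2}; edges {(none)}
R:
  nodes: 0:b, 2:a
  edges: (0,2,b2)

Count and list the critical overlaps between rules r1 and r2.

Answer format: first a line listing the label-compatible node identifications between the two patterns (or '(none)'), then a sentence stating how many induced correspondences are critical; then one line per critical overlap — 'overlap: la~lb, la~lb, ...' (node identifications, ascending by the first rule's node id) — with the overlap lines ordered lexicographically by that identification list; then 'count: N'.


label-compatible node identifications between L(r1) and L(r2): 0~0, 0~1, 1~2, 2~0, 2~1
4 of the induced correspondences are critical overlaps of r1 and r2.
overlap: 0~0, 1~2, 2~1
overlap: 0~0, 2~1
overlap: 1~2, 2~1
overlap: 2~1
count: 4


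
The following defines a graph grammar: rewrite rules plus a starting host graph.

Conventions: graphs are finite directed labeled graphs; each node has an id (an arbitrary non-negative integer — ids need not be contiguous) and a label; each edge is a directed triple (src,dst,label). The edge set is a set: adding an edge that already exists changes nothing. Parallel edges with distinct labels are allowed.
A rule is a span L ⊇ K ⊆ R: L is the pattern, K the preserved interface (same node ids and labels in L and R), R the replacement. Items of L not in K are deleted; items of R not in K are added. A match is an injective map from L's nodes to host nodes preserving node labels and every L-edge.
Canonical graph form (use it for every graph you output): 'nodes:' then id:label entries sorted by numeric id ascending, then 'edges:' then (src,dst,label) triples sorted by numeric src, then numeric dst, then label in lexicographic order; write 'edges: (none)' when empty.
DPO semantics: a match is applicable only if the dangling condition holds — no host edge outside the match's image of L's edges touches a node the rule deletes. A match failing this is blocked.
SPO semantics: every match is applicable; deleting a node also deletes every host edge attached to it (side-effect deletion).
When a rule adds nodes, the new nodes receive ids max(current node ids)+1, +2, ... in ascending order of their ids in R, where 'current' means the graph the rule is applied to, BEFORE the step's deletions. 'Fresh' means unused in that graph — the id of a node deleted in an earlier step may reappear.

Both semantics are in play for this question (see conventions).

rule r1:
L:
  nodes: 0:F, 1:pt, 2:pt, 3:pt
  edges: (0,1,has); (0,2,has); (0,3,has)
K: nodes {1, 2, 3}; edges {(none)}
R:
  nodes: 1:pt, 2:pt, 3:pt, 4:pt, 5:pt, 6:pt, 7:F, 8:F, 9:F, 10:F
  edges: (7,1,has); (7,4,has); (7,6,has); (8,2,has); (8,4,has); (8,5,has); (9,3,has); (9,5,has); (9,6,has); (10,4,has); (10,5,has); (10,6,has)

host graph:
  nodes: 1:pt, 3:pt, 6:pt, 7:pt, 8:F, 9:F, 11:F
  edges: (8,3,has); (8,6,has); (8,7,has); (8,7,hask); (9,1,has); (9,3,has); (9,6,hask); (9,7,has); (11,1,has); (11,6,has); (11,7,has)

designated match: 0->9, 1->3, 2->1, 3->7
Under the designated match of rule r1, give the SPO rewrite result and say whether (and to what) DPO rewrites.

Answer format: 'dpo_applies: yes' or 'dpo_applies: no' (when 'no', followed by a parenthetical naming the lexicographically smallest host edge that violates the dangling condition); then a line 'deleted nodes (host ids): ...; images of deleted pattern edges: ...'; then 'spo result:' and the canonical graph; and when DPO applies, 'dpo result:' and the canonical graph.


dpo_applies: no
(the rule deletes node 9, which keeps host edge (9,6,hask) outside the match image — the dangling condition fails, DPO blocks; SPO proceeds and side-deletes such edges)
deleted nodes (host ids): 9; images of deleted pattern edges: (9,1,has); (9,3,has); (9,7,has)
spo result:
nodes: 1:pt, 3:pt, 6:pt, 7:pt, 8:F, 11:F, 12:pt, 13:pt, 14:pt, 15:F, 16:F, 17:F, 18:F
edges: (8,3,has); (8,6,has); (8,7,has); (8,7,hask); (11,1,has); (11,6,has); (11,7,has); (15,3,has); (15,12,has); (15,14,has); (16,1,has); (16,12,has); (16,13,has); (17,7,has); (17,13,has); (17,14,has); (18,12,has); (18,13,has); (18,14,has)


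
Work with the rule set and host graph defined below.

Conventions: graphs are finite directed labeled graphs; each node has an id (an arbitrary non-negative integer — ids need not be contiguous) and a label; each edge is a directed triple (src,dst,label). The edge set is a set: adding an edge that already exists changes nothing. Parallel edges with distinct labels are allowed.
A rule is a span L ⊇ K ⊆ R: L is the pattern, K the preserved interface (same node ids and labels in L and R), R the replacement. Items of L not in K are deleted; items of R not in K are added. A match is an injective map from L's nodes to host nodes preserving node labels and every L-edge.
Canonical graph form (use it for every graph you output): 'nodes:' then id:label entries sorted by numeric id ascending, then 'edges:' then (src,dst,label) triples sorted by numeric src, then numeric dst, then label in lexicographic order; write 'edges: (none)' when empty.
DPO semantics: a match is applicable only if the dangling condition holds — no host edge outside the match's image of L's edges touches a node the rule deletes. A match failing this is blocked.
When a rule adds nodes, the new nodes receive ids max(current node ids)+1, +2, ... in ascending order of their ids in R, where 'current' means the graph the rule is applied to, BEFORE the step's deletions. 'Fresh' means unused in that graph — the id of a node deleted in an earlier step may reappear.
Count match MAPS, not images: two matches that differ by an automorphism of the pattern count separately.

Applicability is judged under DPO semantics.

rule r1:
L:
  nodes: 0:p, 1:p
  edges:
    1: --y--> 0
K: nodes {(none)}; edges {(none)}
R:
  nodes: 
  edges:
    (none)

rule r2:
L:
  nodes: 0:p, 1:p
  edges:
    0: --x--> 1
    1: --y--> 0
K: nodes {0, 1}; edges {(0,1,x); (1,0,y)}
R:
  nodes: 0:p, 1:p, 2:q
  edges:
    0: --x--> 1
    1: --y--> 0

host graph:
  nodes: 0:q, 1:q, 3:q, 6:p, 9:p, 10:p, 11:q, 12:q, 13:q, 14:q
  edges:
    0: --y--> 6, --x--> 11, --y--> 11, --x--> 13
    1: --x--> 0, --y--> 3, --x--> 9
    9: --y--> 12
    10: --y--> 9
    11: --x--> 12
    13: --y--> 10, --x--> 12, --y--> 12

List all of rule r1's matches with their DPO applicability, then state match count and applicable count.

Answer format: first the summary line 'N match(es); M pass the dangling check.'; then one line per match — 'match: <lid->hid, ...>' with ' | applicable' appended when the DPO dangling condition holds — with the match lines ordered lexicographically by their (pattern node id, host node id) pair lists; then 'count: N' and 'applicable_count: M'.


1 match(es); 0 pass the dangling check.
match: 0->9, 1->10
count: 1
applicable_count: 0


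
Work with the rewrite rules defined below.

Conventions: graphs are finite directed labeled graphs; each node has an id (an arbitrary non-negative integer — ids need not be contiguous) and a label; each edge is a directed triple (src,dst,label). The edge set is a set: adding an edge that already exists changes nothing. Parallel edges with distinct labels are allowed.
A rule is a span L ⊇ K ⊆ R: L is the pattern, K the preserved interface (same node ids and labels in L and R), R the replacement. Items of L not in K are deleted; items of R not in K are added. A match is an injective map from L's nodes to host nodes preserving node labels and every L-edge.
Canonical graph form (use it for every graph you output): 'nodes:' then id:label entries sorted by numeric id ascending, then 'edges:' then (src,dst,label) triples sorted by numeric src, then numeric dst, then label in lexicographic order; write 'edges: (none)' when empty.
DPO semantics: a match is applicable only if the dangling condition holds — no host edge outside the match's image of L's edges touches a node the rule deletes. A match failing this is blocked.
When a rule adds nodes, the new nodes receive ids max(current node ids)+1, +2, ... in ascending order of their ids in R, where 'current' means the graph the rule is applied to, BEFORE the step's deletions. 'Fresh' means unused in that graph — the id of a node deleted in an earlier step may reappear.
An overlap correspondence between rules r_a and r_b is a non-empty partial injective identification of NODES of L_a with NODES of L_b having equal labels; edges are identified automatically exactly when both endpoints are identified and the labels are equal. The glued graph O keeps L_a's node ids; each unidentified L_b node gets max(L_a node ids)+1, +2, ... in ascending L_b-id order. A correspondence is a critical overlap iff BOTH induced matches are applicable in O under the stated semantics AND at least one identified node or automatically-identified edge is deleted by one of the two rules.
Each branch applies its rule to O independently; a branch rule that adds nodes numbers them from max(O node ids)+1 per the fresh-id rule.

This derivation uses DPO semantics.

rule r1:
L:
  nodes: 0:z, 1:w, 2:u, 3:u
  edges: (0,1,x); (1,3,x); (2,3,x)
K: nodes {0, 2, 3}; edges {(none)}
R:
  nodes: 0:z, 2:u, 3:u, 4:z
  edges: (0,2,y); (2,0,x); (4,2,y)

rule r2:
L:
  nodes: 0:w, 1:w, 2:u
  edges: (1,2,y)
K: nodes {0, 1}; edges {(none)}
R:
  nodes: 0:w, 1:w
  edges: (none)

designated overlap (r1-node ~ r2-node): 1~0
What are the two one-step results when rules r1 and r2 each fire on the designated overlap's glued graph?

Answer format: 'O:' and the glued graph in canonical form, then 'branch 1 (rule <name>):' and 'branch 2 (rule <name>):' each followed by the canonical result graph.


O:
nodes: 0:z, 1:w, 2:u, 3:u, 4:w, 5:u
edges: (0,1,x); (1,3,x); (2,3,x); (4,5,y)
branch 1 (rule r1):
nodes: 0:z, 2:u, 3:u, 4:w, 5:u, 6:z
edges: (0,2,y); (2,0,x); (4,5,y); (6,2,y)
branch 2 (rule r2):
nodes: 0:z, 1:w, 2:u, 3:u, 4:w
edges: (0,1,x); (1,3,x); (2,3,x)


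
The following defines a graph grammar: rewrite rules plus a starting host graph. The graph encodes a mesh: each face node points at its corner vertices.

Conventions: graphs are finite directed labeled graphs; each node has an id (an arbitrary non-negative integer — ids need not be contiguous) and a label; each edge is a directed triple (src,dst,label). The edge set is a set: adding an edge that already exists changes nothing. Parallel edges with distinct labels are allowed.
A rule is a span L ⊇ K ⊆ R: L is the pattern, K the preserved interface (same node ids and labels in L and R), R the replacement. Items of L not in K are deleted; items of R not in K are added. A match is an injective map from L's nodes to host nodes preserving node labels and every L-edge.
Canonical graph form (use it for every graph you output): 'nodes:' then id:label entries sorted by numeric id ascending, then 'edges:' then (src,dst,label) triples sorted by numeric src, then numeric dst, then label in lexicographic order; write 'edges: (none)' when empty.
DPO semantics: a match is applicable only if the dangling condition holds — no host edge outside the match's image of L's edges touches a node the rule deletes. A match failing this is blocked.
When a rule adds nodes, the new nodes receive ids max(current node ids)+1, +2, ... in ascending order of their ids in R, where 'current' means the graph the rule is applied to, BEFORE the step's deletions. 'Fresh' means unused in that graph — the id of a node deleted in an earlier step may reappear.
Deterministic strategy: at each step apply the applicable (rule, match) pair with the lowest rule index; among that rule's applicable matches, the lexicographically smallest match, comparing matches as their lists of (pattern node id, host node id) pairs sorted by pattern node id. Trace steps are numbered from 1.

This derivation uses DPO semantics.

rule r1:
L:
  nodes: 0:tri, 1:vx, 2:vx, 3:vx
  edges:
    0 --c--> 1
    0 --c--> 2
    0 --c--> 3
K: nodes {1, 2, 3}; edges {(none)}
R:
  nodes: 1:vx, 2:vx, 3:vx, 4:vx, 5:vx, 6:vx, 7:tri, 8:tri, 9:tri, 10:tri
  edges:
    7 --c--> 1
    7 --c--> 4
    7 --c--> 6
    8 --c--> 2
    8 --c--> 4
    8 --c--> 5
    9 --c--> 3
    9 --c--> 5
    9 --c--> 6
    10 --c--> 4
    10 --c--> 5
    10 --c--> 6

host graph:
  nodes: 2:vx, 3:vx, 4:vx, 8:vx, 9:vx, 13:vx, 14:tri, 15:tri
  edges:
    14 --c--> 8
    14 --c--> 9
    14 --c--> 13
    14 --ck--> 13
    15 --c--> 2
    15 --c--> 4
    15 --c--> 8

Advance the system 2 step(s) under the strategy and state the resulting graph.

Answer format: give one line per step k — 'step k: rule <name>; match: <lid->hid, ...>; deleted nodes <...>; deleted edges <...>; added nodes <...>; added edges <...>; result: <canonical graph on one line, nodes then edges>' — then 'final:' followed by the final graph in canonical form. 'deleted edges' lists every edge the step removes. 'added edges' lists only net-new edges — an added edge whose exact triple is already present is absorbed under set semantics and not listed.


step 1: rule r1; match: 0->15, 1->2, 2->4, 3->8; deleted nodes 15; deleted edges (15,2,c); (15,4,c); (15,8,c); added nodes 16, 17, 18, 19, 20, 21, 22; added edges (19,2,c); (19,16,c); (19,18,c); (20,4,c); (20,16,c); (20,17,c); (21,8,c); (21,17,c); (21,18,c); (22,16,c); (22,17,c); (22,18,c); result: nodes: 2:vx, 3:vx, 4:vx, 8:vx, 9:vx, 13:vx, 14:tri, 16:vx, 17:vx, 18:vx, 19:tri, 20:tri, 21:tri, 22:tri edges: (14,8,c); (14,9,c); (14,13,c); (14,13,ck); (19,2,c); (19,16,c); (19,18,c); (20,4,c); (20,16,c); (20,17,c); (21,8,c); (21,17,c); (21,18,c); (22,16,c); (22,17,c); (22,18,c)
step 2: rule r1; match: 0->19, 1->2, 2->16, 3->18; deleted nodes 19; deleted edges (19,2,c); (19,16,c); (19,18,c); added nodes 23, 24, 25, 26, 27, 28, 29; added edges (26,2,c); (26,23,c); (26,25,c); (27,16,c); (27,23,c); (27,24,c); (28,18,c); (28,24,c); (28,25,c); (29,23,c); (29,24,c); (29,25,c); result: nodes: 2:vx, 3:vx, 4:vx, 8:vx, 9:vx, 13:vx, 14:tri, 16:vx, 17:vx, 18:vx, 20:tri, 21:tri, 22:tri, 23:vx, 24:vx, 25:vx, 26:tri, 27:tri, 28:tri, 29:tri edges: (14,8,c); (14,9,c); (14,13,c); (14,13,ck); (20,4,c); (20,16,c); (20,17,c); (21,8,c); (21,17,c); (21,18,c); (22,16,c); (22,17,c); (22,18,c); (26,2,c); (26,23,c); (26,25,c); (27,16,c); (27,23,c); (27,24,c); (28,18,c); (28,24,c); (28,25,c); (29,23,c); (29,24,c); (29,25,c)
final:
nodes: 2:vx, 3:vx, 4:vx, 8:vx, 9:vx, 13:vx, 14:tri, 16:vx, 17:vx, 18:vx, 20:tri, 21:tri, 22:tri, 23:vx, 24:vx, 25:vx, 26:tri, 27:tri, 28:tri, 29:tri
edges: (14,8,c); (14,9,c); (14,13,c); (14,13,ck); (20,4,c); (20,16,c); (20,17,c); (21,8,c); (21,17,c); (21,18,c); (22,16,c); (22,17,c); (22,18,c); (26,2,c); (26,23,c); (26,25,c); (27,16,c); (27,23,c); (27,24,c); (28,18,c); (28,24,c); (28,25,c); (29,23,c); (29,24,c); (29,25,c)


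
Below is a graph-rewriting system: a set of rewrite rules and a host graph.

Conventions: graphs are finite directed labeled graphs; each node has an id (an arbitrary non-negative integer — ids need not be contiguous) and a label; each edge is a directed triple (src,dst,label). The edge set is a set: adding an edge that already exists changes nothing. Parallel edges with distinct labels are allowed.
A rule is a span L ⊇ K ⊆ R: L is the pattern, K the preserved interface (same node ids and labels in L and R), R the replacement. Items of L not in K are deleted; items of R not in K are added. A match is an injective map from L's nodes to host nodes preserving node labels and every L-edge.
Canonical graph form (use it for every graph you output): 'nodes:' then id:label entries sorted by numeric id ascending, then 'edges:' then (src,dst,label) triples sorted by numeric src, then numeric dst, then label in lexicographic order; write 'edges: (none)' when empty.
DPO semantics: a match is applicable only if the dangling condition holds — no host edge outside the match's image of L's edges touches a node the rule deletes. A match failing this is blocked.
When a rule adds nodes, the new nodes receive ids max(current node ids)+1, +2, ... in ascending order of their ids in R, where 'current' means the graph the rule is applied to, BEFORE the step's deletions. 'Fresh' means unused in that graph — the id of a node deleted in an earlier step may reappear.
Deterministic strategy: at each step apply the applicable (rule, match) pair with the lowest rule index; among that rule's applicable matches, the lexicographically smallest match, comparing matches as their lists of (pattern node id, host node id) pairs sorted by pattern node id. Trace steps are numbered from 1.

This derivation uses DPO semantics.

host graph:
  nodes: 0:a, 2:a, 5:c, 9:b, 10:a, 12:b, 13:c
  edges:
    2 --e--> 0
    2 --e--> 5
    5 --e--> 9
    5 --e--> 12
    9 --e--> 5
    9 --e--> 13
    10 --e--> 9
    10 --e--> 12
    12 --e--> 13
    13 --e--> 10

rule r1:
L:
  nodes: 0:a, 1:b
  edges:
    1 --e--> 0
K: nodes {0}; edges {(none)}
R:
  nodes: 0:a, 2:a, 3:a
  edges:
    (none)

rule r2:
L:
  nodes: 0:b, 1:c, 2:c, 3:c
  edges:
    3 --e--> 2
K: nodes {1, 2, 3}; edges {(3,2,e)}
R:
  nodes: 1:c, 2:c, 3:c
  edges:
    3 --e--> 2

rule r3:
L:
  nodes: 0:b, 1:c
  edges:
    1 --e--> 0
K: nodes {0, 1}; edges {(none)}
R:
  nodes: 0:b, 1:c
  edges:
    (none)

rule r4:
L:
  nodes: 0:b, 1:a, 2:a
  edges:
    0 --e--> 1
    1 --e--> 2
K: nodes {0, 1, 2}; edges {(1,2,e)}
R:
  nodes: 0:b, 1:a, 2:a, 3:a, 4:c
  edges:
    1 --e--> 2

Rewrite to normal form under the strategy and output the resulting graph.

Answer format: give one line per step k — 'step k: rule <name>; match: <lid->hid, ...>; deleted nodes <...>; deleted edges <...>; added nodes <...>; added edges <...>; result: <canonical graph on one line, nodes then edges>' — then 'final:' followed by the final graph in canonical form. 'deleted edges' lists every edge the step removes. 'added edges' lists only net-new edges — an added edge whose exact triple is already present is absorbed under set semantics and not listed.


step 1: rule r3; match: 0->9, 1->5; deleted nodes (none); deleted edges (5,9,e); added nodes (none); added edges (none); result: nodes: 0:a, 2:a, 5:c, 9:b, 10:a, 12:b, 13:c edges: (2,0,e); (2,5,e); (5,12,e); (9,5,e); (9,13,e); (10,9,e); (10,12,e); (12,13,e); (13,10,e)
step 2: rule r3; match: 0->12, 1->5; deleted nodes (none); deleted edges (5,12,e); added nodes (none); added edges (none); result: nodes: 0:a, 2:a, 5:c, 9:b, 10:a, 12:b, 13:c edges: (2,0,e); (2,5,e); (9,5,e); (9,13,e); (10,9,e); (10,12,e); (12,13,e); (13,10,e)
final:
nodes: 0:a, 2:a, 5:c, 9:b, 10:a, 12:b, 13:c
edges: (2,0,e); (2,5,e); (9,5,e); (9,13,e); (10,9,e); (10,12,e); (12,13,e); (13,10,e)


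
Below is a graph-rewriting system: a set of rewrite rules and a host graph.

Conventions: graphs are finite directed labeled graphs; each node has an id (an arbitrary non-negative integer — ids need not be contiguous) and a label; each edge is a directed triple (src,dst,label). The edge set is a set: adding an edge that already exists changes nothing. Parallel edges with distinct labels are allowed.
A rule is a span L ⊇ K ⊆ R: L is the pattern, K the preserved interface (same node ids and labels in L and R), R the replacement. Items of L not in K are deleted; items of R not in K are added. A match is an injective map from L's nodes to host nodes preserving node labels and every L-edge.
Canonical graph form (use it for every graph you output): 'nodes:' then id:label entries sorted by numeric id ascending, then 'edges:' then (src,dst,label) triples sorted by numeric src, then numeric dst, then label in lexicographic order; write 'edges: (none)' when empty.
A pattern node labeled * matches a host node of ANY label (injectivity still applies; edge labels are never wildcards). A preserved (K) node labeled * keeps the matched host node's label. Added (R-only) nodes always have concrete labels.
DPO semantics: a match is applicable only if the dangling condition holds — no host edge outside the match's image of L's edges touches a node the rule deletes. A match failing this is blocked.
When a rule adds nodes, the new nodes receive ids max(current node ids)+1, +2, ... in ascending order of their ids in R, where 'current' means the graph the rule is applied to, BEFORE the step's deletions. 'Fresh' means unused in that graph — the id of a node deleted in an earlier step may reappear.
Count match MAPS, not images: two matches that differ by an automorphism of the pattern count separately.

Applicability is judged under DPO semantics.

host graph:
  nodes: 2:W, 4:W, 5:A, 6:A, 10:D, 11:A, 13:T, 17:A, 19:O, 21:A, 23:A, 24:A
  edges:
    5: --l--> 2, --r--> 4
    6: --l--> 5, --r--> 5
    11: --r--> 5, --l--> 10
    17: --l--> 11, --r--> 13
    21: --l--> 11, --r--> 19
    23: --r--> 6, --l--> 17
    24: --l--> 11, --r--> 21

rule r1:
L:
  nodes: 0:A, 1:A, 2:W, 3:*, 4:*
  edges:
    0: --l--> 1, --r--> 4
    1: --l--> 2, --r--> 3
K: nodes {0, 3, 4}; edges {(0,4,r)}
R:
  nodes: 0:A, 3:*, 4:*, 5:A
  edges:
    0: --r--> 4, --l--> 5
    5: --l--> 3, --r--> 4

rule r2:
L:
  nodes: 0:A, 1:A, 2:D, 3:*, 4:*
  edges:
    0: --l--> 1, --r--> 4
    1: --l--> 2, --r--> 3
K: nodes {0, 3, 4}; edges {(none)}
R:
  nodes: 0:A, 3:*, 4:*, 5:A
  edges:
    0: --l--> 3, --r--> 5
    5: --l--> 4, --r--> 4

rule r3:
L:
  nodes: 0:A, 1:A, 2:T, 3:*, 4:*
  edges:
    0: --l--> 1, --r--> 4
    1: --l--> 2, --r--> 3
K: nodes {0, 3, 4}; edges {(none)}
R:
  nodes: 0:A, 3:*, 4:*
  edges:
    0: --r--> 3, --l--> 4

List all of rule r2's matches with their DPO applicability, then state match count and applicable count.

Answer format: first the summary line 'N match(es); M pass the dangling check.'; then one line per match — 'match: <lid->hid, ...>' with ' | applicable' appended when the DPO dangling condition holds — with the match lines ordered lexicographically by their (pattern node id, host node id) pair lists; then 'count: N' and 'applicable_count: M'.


3 match(es); 0 pass the dangling check.
match: 0->17, 1->11, 2->10, 3->5, 4->13
match: 0->21, 1->11, 2->10, 3->5, 4->19
match: 0->24, 1->11, 2->10, 3->5, 4->21
count: 3
applicable_count: 0


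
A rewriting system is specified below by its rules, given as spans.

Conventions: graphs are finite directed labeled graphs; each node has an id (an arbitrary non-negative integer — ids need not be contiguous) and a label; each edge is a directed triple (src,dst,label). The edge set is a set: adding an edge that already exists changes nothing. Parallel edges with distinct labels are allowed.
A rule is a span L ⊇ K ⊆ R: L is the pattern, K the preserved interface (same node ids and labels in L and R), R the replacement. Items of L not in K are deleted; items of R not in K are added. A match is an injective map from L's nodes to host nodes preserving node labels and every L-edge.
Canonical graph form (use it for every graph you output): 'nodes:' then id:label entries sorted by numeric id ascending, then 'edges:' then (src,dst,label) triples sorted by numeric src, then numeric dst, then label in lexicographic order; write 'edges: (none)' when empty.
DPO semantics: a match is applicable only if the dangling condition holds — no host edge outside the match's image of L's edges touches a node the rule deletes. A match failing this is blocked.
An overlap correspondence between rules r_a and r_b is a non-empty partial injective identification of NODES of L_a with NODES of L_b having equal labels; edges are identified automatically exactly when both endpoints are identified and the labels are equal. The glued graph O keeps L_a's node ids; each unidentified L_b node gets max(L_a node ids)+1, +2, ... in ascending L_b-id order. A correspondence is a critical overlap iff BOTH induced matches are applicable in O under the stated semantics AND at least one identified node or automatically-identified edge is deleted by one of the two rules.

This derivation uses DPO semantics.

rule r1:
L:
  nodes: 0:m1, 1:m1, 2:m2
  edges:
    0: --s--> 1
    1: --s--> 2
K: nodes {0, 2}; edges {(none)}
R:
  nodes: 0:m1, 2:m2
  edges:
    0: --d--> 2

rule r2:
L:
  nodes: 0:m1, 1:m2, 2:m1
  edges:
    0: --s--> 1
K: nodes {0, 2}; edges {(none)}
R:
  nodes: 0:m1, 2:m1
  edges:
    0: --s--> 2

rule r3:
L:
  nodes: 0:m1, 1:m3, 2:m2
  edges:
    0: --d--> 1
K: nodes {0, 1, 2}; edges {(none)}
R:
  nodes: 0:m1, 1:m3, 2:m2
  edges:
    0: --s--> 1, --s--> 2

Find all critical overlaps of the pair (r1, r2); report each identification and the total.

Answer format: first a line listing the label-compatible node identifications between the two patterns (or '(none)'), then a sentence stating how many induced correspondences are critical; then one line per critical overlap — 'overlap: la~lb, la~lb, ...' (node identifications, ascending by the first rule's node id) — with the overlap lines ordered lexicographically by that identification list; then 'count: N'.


label-compatible node identifications between L(r1) and L(r2): 0~0, 0~2, 1~0, 1~2, 2~1
4 of the induced correspondences are critical overlaps of r1 and r2.
overlap: 0~0, 1~2
overlap: 0~2, 1~0, 2~1
overlap: 1~0, 2~1
overlap: 1~2
count: 4


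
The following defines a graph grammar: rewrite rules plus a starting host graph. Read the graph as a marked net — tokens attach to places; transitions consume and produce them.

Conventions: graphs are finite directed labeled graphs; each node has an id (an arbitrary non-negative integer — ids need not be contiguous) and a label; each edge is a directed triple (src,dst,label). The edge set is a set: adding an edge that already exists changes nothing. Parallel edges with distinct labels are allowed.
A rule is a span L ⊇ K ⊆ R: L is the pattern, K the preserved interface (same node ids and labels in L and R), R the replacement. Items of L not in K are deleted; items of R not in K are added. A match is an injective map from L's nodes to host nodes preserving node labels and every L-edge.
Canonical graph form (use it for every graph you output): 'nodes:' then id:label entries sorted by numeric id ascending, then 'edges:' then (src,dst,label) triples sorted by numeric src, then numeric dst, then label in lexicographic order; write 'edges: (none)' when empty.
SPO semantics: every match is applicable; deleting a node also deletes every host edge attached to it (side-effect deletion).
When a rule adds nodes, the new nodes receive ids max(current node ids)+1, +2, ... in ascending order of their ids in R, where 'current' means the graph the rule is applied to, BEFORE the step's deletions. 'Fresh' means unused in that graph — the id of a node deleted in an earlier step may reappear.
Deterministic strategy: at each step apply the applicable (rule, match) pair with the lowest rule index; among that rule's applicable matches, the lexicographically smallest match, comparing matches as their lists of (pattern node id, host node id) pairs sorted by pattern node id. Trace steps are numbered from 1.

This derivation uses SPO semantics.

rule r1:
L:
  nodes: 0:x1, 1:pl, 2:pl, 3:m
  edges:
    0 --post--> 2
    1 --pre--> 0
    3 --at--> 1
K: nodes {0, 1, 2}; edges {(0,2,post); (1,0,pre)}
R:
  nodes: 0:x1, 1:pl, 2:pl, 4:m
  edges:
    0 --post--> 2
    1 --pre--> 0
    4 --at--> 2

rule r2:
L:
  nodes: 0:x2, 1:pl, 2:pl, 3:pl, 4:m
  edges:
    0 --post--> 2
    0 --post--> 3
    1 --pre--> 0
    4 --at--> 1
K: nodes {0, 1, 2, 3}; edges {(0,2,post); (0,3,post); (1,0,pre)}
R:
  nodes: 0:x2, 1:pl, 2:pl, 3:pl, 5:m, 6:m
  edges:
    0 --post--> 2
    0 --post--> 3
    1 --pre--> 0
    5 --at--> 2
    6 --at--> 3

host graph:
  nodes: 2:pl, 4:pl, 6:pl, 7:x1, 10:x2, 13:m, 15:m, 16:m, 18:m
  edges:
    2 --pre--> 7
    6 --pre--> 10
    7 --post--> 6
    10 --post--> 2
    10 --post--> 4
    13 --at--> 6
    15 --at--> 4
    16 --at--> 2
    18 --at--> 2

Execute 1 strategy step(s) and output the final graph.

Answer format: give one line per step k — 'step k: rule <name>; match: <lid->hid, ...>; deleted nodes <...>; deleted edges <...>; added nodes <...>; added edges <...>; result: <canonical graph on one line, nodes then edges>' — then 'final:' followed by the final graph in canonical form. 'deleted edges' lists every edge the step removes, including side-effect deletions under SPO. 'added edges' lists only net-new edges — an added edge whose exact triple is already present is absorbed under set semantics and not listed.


step 1: rule r1; match: 0->7, 1->2, 2->6, 3->16; deleted nodes 16; deleted edges (16,2,at); added nodes 19; added edges (19,6,at); result: nodes: 2:pl, 4:pl, 6:pl, 7:x1, 10:x2, 13:m, 15:m, 18:m, 19:m edges: (2,7,pre); (6,10,pre); (7,6,post); (10,2,post); (10,4,post); (13,6,at); (15,4,at); (18,2,at); (19,6,at)
final:
nodes: 2:pl, 4:pl, 6:pl, 7:x1, 10:x2, 13:m, 15:m, 18:m, 19:m
edges: (2,7,pre); (6,10,pre); (7,6,post); (10,2,post); (10,4,post); (13,6,at); (15,4,at); (18,2,at); (19,6,at)


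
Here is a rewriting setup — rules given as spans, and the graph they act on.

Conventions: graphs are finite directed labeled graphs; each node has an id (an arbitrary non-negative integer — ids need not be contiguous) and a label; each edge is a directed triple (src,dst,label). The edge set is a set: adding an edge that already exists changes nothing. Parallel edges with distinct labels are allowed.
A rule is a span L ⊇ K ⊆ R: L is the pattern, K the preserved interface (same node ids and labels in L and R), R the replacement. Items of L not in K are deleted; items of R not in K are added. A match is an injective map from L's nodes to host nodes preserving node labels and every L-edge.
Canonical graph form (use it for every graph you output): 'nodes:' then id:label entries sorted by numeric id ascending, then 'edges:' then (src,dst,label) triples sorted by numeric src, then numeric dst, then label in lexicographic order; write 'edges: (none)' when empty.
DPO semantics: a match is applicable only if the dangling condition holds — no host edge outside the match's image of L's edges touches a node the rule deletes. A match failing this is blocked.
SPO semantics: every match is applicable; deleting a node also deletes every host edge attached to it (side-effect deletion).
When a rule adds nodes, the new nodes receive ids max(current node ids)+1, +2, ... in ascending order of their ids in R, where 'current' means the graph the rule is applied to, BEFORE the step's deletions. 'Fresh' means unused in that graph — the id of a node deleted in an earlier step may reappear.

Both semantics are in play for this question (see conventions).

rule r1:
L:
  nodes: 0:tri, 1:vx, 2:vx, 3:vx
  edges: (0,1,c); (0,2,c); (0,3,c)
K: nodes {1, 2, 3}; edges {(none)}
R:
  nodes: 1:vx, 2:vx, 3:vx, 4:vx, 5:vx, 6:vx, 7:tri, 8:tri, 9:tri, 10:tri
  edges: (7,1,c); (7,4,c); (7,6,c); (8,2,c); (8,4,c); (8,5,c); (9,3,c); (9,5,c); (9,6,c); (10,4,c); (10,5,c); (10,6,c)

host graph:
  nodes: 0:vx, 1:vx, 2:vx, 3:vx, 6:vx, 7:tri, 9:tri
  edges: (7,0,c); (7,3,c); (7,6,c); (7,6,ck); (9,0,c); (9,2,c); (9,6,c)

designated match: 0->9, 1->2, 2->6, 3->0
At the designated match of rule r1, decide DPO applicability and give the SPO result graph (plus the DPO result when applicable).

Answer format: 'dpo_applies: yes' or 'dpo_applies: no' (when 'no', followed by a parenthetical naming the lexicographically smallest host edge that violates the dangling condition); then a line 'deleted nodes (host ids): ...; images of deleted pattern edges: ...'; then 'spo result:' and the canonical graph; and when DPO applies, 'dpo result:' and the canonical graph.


dpo_applies: yes
deleted nodes (host ids): 9; images of deleted pattern edges: (9,0,c); (9,2,c); (9,6,c)
spo result:
nodes: 0:vx, 1:vx, 2:vx, 3:vx, 6:vx, 7:tri, 10:vx, 11:vx, 12:vx, 13:tri, 14:tri, 15:tri, 16:tri
edges: (7,0,c); (7,3,c); (7,6,c); (7,6,ck); (13,2,c); (13,10,c); (13,12,c); (14,6,c); (14,10,c); (14,11,c); (15,0,c); (15,11,c); (15,12,c); (16,10,c); (16,11,c); (16,12,c)
dpo result:
nodes: 0:vx, 1:vx, 2:vx, 3:vx, 6:vx, 7:tri, 10:vx, 11:vx, 12:vx, 13:tri, 14:tri, 15:tri, 16:tri
edges: (7,0,c); (7,3,c); (7,6,c); (7,6,ck); (13,2,c); (13,10,c); (13,12,c); (14,6,c); (14,10,c); (14,11,c); (15,0,c); (15,11,c); (15,12,c); (16,10,c); (16,11,c); (16,12,c)


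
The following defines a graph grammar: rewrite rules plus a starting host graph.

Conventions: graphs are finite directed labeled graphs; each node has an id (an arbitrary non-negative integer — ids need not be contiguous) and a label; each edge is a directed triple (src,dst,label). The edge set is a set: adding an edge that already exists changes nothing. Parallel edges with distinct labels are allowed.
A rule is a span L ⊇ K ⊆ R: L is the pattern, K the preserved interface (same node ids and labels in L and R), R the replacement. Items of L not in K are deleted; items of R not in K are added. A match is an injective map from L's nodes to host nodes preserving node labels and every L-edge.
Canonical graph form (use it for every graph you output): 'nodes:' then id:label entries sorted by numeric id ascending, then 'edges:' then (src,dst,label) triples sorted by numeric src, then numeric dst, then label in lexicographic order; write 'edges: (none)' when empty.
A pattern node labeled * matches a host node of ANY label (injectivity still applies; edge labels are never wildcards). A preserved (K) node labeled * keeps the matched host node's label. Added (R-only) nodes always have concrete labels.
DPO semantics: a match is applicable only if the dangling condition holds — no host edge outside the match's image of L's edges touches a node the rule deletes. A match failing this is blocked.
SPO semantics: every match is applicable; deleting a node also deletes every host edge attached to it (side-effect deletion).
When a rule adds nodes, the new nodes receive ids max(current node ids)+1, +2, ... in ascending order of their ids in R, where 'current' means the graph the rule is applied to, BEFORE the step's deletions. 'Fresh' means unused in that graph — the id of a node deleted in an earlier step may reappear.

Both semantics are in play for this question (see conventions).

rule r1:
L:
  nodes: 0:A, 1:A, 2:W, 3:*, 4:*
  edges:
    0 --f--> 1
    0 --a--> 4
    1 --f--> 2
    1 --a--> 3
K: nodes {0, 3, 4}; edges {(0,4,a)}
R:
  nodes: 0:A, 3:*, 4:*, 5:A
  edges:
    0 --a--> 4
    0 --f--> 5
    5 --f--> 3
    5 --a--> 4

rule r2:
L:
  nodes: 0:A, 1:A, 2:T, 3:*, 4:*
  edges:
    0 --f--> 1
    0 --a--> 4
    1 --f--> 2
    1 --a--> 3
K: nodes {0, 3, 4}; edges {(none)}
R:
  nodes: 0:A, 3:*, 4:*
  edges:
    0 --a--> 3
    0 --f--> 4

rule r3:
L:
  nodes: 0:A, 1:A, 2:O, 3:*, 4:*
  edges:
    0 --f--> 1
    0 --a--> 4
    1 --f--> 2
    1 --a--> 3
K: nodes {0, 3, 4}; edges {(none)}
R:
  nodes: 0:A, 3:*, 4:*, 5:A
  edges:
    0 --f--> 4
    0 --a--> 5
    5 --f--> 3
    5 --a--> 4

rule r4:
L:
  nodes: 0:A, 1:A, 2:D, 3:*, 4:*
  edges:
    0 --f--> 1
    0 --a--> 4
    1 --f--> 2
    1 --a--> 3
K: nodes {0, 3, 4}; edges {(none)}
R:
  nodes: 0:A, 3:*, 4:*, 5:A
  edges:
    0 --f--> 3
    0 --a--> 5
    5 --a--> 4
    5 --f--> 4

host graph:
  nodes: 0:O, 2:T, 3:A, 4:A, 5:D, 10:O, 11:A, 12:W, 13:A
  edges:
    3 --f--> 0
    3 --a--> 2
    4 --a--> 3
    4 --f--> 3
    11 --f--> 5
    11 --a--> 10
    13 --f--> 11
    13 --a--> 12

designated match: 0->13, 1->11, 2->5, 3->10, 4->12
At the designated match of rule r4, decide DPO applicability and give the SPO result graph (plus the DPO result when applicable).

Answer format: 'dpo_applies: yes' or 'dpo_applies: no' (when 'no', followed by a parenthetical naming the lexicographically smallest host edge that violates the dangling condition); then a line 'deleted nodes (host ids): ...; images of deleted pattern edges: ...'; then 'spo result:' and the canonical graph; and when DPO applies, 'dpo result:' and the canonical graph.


dpo_applies: yes
deleted nodes (host ids): 5, 11; images of deleted pattern edges: (11,5,f); (11,10,a); (13,11,f); (13,12,a)
spo result:
nodes: 0:O, 2:T, 3:A, 4:A, 10:O, 12:W, 13:A, 14:A
edges: (3,0,f); (3,2,a); (4,3,a); (4,3,f); (13,10,f); (13,14,a); (14,12,a); (14,12,f)
dpo result:
nodes: 0:O, 2:T, 3:A, 4:A, 10:O, 12:W, 13:A, 14:A
edges: (3,0,f); (3,2,a); (4,3,a); (4,3,f); (13,10,f); (13,14,a); (14,12,a); (14,12,f)


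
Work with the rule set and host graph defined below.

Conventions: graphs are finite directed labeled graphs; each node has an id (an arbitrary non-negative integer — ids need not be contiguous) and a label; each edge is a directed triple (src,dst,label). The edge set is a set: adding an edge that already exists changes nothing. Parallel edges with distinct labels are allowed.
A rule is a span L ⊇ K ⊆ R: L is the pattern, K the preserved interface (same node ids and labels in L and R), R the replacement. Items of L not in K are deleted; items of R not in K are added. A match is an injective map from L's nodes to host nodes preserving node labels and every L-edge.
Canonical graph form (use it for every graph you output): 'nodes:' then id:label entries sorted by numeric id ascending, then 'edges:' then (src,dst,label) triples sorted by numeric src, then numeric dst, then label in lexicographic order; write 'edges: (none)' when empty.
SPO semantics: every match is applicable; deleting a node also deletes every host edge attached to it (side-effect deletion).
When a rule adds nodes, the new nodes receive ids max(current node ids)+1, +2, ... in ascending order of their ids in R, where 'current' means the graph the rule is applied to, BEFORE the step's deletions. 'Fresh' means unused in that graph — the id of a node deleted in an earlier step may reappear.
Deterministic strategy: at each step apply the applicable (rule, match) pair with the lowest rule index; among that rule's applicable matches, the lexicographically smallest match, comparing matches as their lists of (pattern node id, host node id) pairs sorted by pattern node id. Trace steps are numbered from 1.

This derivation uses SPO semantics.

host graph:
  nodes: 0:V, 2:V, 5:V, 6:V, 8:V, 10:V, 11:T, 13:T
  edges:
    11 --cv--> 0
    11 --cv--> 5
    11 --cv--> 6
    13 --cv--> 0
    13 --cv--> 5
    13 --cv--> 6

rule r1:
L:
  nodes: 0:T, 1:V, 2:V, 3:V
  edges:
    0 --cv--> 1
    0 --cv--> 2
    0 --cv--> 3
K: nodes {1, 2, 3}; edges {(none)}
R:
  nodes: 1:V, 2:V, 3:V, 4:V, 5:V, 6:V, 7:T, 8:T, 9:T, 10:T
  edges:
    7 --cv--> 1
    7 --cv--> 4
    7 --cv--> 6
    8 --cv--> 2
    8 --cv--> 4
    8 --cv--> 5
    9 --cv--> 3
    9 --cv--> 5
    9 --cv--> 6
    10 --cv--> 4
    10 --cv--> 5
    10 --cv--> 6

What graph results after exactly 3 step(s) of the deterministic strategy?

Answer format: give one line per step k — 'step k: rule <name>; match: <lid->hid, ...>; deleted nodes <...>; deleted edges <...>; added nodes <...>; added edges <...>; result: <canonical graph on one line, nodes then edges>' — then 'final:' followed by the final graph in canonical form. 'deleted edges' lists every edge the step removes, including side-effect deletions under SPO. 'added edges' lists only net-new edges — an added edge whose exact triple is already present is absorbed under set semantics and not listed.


step 1: rule r1; match: 0->11, 1->0, 2->5, 3->6; deleted nodes 11; deleted edges (11,0,cv); (11,5,cv); (11,6,cv); added nodes 14, 15, 16, 17, 18, 19, 20; added edges (17,0,cv); (17,14,cv); (17,16,cv); (18,5,cv); (18,14,cv); (18,15,cv); (19,6,cv); (19,15,cv); (19,16,cv); (20,14,cv); (20,15,cv); (20,16,cv); result: nodes: 0:V, 2:V, 5:V, 6:V, 8:V, 10:V, 13:T, 14:V, 15:V, 16:V, 17:T, 18:T, 19:T, 20:T edges: (13,0,cv); (13,5,cv); (13,6,cv); (17,0,cv); (17,14,cv); (17,16,cv); (18,5,cv); (18,14,cv); (18,15,cv); (19,6,cv); (19,15,cv); (19,16,cv); (20,14,cv); (20,15,cv); (20,16,cv)
step 2: rule r1; match: 0->13, 1->0, 2->5, 3->6; deleted nodes 13; deleted edges (13,0,cv); (13,5,cv); (13,6,cv); added nodes 21, 22, 23, 24, 25, 26, 27; added edges (24,0,cv); (24,21,cv); (24,23,cv); (25,5,cv); (25,21,cv); (25,22,cv); (26,6,cv); (26,22,cv); (26,23,cv); (27,21,cv); (27,22,cv); (27,23,cv); result: nodes: 0:V, 2:V, 5:V, 6:V, 8:V, 10:V, 14:V, 15:V, 16:V, 17:T, 18:T, 19:T, 20:T, 21:V, 22:V, 23:V, 24:T, 25:T, 26:T, 27:T edges: (17,0,cv); (17,14,cv); (17,16,cv); (18,5,cv); (18,14,cv); (18,15,cv); (19,6,cv); (19,15,cv); (19,16,cv); (20,14,cv); (20,15,cv); (20,16,cv); (24,0,cv); (24,21,cv); (24,23,cv); (25,5,cv); (25,21,cv); (25,22,cv); (26,6,cv); (26,22,cv); (26,23,cv); (27,21,cv); (27,22,cv); (27,23,cv)
step 3: rule r1; match: 0->17, 1->0, 2->14, 3->16; deleted nodes 17; deleted edges (17,0,cv); (17,14,cv); (17,16,cv); added nodes 28, 29, 30, 31, 32, 33, 34; added edges (31,0,cv); (31,28,cv); (31,30,cv); (32,14,cv); (32,28,cv); (32,29,cv); (33,16,cv); (33,29,cv); (33,30,cv); (34,28,cv); (34,29,cv); (34,30,cv); result: nodes: 0:V, 2:V, 5:V, 6:V, 8:V, 10:V, 14:V, 15:V, 16:V, 18:T, 19:T, 20:T, 21:V, 22:V, 23:V, 24:T, 25:T, 26:T, 27:T, 28:V, 29:V, 30:V, 31:T, 32:T, 33:T, 34:T edges: (18,5,cv); (18,14,cv); (18,15,cv); (19,6,cv); (19,15,cv); (19,16,cv); (20,14,cv); (20,15,cv); (20,16,cv); (24,0,cv); (24,21,cv); (24,23,cv); (25,5,cv); (25,21,cv); (25,22,cv); (26,6,cv); (26,22,cv); (26,23,cv); (27,21,cv); (27,22,cv); (27,23,cv); (31,0,cv); (31,28,cv); (31,30,cv); (32,14,cv); (32,28,cv); (32,29,cv); (33,16,cv); (33,29,cv); (33,30,cv); (34,28,cv); (34,29,cv); (34,30,cv)
final:
nodes: 0:V, 2:V, 5:V, 6:V, 8:V, 10:V, 14:V, 15:V, 16:V, 18:T, 19:T, 20:T, 21:V, 22:V, 23:V, 24:T, 25:T, 26:T, 27:T, 28:V, 29:V, 30:V, 31:T, 32:T, 33:T, 34:T
edges: (18,5,cv); (18,14,cv); (18,15,cv); (19,6,cv); (19,15,cv); (19,16,cv); (20,14,cv); (20,15,cv); (20,16,cv); (24,0,cv); (24,21,cv); (24,23,cv); (25,5,cv); (25,21,cv); (25,22,cv); (26,6,cv); (26,22,cv); (26,23,cv); (27,21,cv); (27,22,cv); (27,23,cv); (31,0,cv); (31,28,cv); (31,30,cv); (32,14,cv); (32,28,cv); (32,29,cv); (33,16,cv); (33,29,cv); (33,30,cv); (34,28,cv); (34,29,cv); (34,30,cv)
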